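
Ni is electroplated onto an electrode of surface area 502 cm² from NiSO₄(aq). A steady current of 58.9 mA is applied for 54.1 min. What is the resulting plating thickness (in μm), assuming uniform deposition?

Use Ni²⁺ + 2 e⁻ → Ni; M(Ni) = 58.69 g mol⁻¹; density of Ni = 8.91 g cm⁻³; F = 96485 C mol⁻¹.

0.130 μm

Q = I·t = 0.05890 × 3246.0 = 191.2 C; n(e⁻) = 0.001982 mol.
n(Ni) = n(e⁻)/2 = 0.0009908 mol, so m = 0.0009908 × 58.69 = 0.05815 g.
Volume = m/ρ = 0.05815 / 8.91 = 0.006526 cm³.
Thickness = V/A = 0.006526 / 502 = 1.30 × 10⁻⁵ cm = 0.130 μm.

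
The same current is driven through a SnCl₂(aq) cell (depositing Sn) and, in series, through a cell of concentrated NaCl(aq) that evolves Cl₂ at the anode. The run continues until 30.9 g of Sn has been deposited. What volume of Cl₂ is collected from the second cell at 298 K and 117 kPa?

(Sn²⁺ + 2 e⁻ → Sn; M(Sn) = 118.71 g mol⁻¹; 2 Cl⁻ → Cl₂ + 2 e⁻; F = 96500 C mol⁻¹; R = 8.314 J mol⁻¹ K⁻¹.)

5.51 L

n(Sn) = 30.9 / 118.71 = 0.2603 mol, so n(e⁻) = 2 × 0.2603 = 0.5206 mol.
The cells are in series, so the same 0.5206 mol of electrons passes through the second cell.
2 Cl⁻ → Cl₂ + 2 e⁻ — 2 mol e⁻ per mol Cl₂, so n(Cl₂) = 0.5206/2 = 0.2603 mol.
V = nRT/P = (0.2603 × 8.314 × 298) / (117 × 10³) = 0.00551 m³ = 5.51 L.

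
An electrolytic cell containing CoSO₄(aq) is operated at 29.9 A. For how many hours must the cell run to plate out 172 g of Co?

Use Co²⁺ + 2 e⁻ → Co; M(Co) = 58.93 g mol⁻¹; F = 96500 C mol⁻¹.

5.23 h

n(Co) = m/M = 172 / 58.93 = 2.919 mol.
Each Co atom requires 2 electrons, so n(e⁻) = 2 × 2.919 = 5.837 mol.
Q = n(e⁻)·F = 5.837 × 96500 = 563300 C.
t = Q/I = 563300 / 29.90 A = 18840 s = 5.23 h.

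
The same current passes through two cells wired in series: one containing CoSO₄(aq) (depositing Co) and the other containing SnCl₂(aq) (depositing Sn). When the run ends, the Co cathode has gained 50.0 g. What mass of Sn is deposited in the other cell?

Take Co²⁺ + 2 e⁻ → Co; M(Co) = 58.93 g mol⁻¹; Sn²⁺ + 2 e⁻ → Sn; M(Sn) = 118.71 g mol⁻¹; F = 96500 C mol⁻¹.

101 g

n(Co) = 50.0 / 58.93 = 0.8485 mol.
Since Co²⁺ + 2 e⁻ → Co, n(e⁻) passed = 2 × 0.8485 = 1.697 mol.
Cells in series carry the same charge, so the same 1.697 mol of electrons passes through cell 2.
Sn²⁺ + 2 e⁻ → Sn, so n(Sn) = 1.697 / 2 = 0.8485 mol.
m(Sn) = 0.8485 × 118.71 = 101 g.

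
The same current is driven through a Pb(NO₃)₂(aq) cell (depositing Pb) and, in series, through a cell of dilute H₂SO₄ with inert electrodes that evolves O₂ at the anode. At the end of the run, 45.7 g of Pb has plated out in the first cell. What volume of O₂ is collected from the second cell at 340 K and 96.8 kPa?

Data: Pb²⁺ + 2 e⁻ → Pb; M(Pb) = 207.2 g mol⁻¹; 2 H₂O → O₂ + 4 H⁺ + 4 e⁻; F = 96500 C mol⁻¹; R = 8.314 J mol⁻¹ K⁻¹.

n(Pb) = 45.7 / 207.2 = 0.2206 mol, so n(e⁻) = 2 × 0.2206 = 0.4411 mol.
The cells are in series, so the same 0.4411 mol of electrons passes through the second cell.
2 H₂O → O₂ + 4 H⁺ + 4 e⁻ — 4 mol e⁻ per mol O₂, so n(O₂) = 0.4411/4 = 0.1103 mol.
V = nRT/P = (0.1103 × 8.314 × 340) / (96.8 × 10³) = 0.00322 m³ = 3.22 L.

3.22 L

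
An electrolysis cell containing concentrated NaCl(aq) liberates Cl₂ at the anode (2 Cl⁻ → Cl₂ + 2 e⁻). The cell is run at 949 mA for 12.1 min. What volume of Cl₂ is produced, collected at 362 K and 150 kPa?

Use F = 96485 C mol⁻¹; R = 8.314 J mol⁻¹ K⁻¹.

0.0716 L

Q = I·t = 0.9490 A × 726.00 s = 689.0 C.
n(e⁻) = Q/F = 689.0 / 96485 = 0.007141 mol.
2 electrons are transferred per Cl₂ molecule, so n(Cl₂) = 0.007141 / 2 = 0.003570 mol.
V = nRT/P = (0.003570 × 8.314 × 362) / (150 × 10³ Pa) = 7.16 × 10⁻⁵ m³ = 0.0716 L.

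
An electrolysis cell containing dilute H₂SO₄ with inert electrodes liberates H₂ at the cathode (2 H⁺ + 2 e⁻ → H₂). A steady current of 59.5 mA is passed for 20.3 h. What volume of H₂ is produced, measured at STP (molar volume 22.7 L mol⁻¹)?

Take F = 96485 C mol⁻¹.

0.512 L

Q = I·t = 0.05950 A × 73080 s = 4348 C.
n(e⁻) = Q/F = 4348 / 96485 = 0.04507 mol.
2 electrons are transferred per H₂ molecule, so n(H₂) = 0.04507 / 2 = 0.02253 mol.
V = n × V_m = 0.02253 × 22.7 = 0.512 L.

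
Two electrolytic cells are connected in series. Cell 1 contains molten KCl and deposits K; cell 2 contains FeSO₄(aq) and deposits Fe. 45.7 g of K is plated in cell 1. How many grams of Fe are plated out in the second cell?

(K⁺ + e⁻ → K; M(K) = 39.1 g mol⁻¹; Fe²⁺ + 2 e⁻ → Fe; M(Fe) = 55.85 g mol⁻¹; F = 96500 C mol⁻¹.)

n(K) = 45.7 / 39.1 = 1.169 mol.
Since K⁺ + e⁻ → K, n(e⁻) passed = 1 × 1.169 = 1.169 mol.
Cells in series carry the same charge, so the same 1.169 mol of electrons passes through cell 2.
Fe²⁺ + 2 e⁻ → Fe, so n(Fe) = 1.169 / 2 = 0.5844 mol.
m(Fe) = 0.5844 × 55.85 = 32.6 g.

32.6 g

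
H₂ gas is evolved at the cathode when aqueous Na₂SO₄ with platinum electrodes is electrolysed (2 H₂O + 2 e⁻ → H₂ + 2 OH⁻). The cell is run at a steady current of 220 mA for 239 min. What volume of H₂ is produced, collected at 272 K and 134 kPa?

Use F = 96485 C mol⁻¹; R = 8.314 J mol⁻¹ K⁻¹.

Q = I·t = 0.2200 A × 14340 s = 3155 C.
n(e⁻) = Q/F = 3155 / 96485 = 0.03270 mol.
2 electrons are transferred per H₂ molecule, so n(H₂) = 0.03270 / 2 = 0.01635 mol.
V = nRT/P = (0.01635 × 8.314 × 272) / (134 × 10³ Pa) = 2.76 × 10⁻⁴ m³ = 0.276 L.

0.276 L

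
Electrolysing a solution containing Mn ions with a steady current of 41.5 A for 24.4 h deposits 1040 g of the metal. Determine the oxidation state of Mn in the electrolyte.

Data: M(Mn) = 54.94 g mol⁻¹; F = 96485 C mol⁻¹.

+2

Q = I·t = 41.50 A × 87840 s = 3645000 C, so n(e⁻) = 3645000/96485 = 37.78 mol.
n(Mn) deposited = 1040 / 54.94 = 18.93 mol.
Electrons per atom = n(e⁻)/n(Mn) = 37.78 / 18.93 = 2.00 ≈ 2, so the ion is Mn²⁺.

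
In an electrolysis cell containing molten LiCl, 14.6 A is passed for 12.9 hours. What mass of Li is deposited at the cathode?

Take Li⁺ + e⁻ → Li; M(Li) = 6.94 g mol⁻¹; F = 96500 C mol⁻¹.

48.8 g

Q = I·t = 14.60 A × 46440 s = 678000 C.
n(e⁻) = Q/F = 678000 / 96500 = 7.026 mol.
Li⁺ + e⁻ → Li, so n(Li) = n(e⁻)/1 = 7.026 mol.
m = n·M = 7.026 × 6.94 = 48.8 g.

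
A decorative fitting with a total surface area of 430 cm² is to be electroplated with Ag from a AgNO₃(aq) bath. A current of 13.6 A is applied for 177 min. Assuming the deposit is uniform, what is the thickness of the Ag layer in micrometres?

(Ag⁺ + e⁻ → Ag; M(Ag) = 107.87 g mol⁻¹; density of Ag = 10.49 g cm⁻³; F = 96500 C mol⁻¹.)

Q = I·t = 13.60 × 10620 = 144400 C; n(e⁻) = 1.497 mol.
n(Ag) = n(e⁻)/1 = 1.497 mol, so m = 1.497 × 107.87 = 161.4 g.
Volume = m/ρ = 161.4 / 10.49 = 15.39 cm³.
Thickness = V/A = 15.39 / 430 = 0.0358 cm = 358 μm.

358 μm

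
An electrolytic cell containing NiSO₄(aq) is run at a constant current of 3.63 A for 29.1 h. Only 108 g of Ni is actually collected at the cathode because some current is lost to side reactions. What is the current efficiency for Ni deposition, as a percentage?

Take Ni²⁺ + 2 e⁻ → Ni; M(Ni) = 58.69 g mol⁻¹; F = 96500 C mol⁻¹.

Q = I·t = 3.630 × 104760 = 380300 C; n(e⁻) = 380300/96500 = 3.941 mol.
Theoretical n(Ni) = n(e⁻)/2 = 1.970 mol, i.e. m_theo = 1.970 × 58.69 = 115.6 g.
Efficiency = m_actual / m_theo = 108 / 115.6 = 93.4 %.

93.4 %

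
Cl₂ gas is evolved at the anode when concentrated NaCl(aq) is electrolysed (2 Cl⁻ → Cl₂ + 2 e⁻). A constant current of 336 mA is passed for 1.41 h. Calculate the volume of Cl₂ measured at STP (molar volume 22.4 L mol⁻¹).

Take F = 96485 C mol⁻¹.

0.198 L

Q = I·t = 0.3360 A × 5076.0 s = 1706 C.
n(e⁻) = Q/F = 1706 / 96485 = 0.01768 mol.
2 electrons are transferred per Cl₂ molecule, so n(Cl₂) = 0.01768 / 2 = 0.008838 mol.
V = n × V_m = 0.008838 × 22.4 = 0.198 L.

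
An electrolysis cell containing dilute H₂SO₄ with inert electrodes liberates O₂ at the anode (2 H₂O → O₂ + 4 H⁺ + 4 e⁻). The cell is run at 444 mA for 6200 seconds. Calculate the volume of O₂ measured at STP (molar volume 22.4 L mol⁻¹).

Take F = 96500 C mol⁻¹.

Q = I·t = 0.4440 A × 6200.0 s = 2753 C.
n(e⁻) = Q/F = 2753 / 96500 = 0.02853 mol.
4 electrons are transferred per O₂ molecule, so n(O₂) = 0.02853 / 4 = 0.007132 mol.
V = n × V_m = 0.007132 × 22.4 = 0.160 L.

0.160 L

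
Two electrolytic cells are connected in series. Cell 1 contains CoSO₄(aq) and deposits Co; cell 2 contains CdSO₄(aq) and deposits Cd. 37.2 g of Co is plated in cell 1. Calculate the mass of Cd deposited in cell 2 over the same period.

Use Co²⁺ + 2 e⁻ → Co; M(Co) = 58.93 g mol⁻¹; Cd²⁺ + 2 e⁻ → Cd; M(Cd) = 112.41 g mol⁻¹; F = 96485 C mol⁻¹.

71.0 g

n(Co) = 37.2 / 58.93 = 0.6313 mol.
Since Co²⁺ + 2 e⁻ → Co, n(e⁻) passed = 2 × 0.6313 = 1.263 mol.
Cells in series carry the same charge, so the same 1.263 mol of electrons passes through cell 2.
Cd²⁺ + 2 e⁻ → Cd, so n(Cd) = 1.263 / 2 = 0.6313 mol.
m(Cd) = 0.6313 × 112.41 = 71.0 g.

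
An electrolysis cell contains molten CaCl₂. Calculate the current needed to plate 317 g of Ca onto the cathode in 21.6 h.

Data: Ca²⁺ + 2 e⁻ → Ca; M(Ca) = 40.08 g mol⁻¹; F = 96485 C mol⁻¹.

19.6 A

n(Ca) = 317 / 40.08 = 7.909 mol.
n(e⁻) = 2 × 7.909 = 15.82 mol.
Q = n(e⁻)·F = 15.82 × 96485 = 1526000 C.
I = Q/t = 1526000 / 77760 s = 19.6 A.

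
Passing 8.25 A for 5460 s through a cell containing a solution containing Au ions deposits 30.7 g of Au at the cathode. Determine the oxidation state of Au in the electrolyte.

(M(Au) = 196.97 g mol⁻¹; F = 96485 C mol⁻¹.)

Q = I·t = 8.250 A × 5460.0 s = 45040 C, so n(e⁻) = 45040/96485 = 0.4669 mol.
n(Au) deposited = 30.7 / 196.97 = 0.1559 mol.
Electrons per atom = n(e⁻)/n(Au) = 0.4669 / 0.1559 = 3.00 ≈ 3, so the ion is Au³⁺.

+3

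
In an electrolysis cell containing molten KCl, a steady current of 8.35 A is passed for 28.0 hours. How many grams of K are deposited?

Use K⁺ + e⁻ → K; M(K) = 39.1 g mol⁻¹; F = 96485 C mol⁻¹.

341 g

Q = I·t = 8.350 A × 100800 s = 841700 C.
n(e⁻) = Q/F = 841700 / 96485 = 8.723 mol.
K⁺ + e⁻ → K, so n(K) = n(e⁻)/1 = 8.723 mol.
m = n·M = 8.723 × 39.1 = 341 g.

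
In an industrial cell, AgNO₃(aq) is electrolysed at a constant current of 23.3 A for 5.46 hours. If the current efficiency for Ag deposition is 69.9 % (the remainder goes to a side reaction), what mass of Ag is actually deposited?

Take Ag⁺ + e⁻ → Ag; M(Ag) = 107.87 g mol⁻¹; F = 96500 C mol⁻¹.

Q = I·t = 23.30 × 19656 = 458000 C.
n(e⁻) = 458000/96500 = 4.746 mol; theoretically n(Ag) = 4.746/1 = 4.746 mol, m_theo = 511.9 g.
At 69.9 % efficiency, m_actual = 0.699 × 511.9 = 358 g.

358 g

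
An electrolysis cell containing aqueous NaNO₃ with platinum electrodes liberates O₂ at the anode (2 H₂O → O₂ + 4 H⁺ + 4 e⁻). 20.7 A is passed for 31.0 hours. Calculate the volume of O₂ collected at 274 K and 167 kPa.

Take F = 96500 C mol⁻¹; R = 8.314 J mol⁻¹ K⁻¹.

81.6 L

Q = I·t = 20.70 A × 111600 s = 2310000 C.
n(e⁻) = Q/F = 2310000 / 96500 = 23.94 mol.
4 electrons are transferred per O₂ molecule, so n(O₂) = 23.94 / 4 = 5.985 mol.
V = nRT/P = (5.985 × 8.314 × 274) / (167 × 10³ Pa) = 0.0816 m³ = 81.6 L.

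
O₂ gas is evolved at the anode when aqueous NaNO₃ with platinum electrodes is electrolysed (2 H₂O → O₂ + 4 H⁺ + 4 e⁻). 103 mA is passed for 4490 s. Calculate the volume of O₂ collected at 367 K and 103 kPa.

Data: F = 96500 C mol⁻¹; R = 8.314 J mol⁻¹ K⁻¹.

0.0355 L

Q = I·t = 0.1030 A × 4490.0 s = 462.5 C.
n(e⁻) = Q/F = 462.5 / 96500 = 0.004792 mol.
4 electrons are transferred per O₂ molecule, so n(O₂) = 0.004792 / 4 = 0.001198 mol.
V = nRT/P = (0.001198 × 8.314 × 367) / (103 × 10³ Pa) = 3.55 × 10⁻⁵ m³ = 0.0355 L.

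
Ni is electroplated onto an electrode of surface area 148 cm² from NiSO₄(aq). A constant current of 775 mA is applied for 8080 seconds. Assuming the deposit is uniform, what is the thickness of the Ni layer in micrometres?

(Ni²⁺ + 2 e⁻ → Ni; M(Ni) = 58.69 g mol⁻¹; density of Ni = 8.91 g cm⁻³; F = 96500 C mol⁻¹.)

14.4 μm

Q = I·t = 0.7750 × 8080.0 = 6262 C; n(e⁻) = 0.06489 mol.
n(Ni) = n(e⁻)/2 = 0.03245 mol, so m = 0.03245 × 58.69 = 1.904 g.
Volume = m/ρ = 1.904 / 8.91 = 0.2137 cm³.
Thickness = V/A = 0.2137 / 148 = 0.00144 cm = 14.4 μm.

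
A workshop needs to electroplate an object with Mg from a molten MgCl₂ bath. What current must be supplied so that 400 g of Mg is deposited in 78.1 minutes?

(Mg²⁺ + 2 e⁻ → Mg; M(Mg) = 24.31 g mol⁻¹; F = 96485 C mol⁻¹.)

678 A

n(Mg) = 400 / 24.31 = 16.45 mol.
n(e⁻) = 2 × 16.45 = 32.91 mol.
Q = n(e⁻)·F = 32.91 × 96485 = 3175000 C.
I = Q/t = 3175000 / 4686.0 s = 678 A.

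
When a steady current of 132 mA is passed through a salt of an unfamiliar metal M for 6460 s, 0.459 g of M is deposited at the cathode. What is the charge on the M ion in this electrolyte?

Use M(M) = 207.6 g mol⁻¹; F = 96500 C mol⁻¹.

+4

Q = I·t = 0.1320 A × 6460.0 s = 852.7 C, so n(e⁻) = 852.7/96500 = 0.008836 mol.
n(M) deposited = 0.459 / 207.6 = 0.002211 mol.
Electrons per atom = n(e⁻)/n(M) = 0.008836 / 0.002211 = 4.00 ≈ 4, so the ion is M⁴⁺.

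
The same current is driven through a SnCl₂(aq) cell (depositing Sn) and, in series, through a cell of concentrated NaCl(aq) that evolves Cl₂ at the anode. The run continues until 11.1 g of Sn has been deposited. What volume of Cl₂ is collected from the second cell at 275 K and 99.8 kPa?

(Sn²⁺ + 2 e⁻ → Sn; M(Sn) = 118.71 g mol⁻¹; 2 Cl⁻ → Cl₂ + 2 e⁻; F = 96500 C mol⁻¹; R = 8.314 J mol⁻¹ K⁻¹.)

2.14 L

n(Sn) = 11.1 / 118.71 = 0.09351 mol, so n(e⁻) = 2 × 0.09351 = 0.1870 mol.
The cells are in series, so the same 0.1870 mol of electrons passes through the second cell.
2 Cl⁻ → Cl₂ + 2 e⁻ — 2 mol e⁻ per mol Cl₂, so n(Cl₂) = 0.1870/2 = 0.09351 mol.
V = nRT/P = (0.09351 × 8.314 × 275) / (99.8 × 10³) = 0.00214 m³ = 2.14 L.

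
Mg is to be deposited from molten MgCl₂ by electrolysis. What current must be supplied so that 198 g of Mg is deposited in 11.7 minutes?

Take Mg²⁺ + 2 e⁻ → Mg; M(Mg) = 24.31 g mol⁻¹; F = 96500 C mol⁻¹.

n(Mg) = 198 / 24.31 = 8.145 mol.
n(e⁻) = 2 × 8.145 = 16.29 mol.
Q = n(e⁻)·F = 16.29 × 96500 = 1572000 C.
I = Q/t = 1572000 / 702.00 s = 2240 A.

2240 A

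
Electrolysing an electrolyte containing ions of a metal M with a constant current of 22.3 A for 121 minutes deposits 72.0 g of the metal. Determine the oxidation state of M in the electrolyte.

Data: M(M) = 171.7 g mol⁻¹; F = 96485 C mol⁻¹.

+4

Q = I·t = 22.30 A × 7260.0 s = 161900 C, so n(e⁻) = 161900/96485 = 1.678 mol.
n(M) deposited = 72.0 / 171.7 = 0.4193 mol.
Electrons per atom = n(e⁻)/n(M) = 1.678 / 0.4193 = 4.00 ≈ 4, so the ion is M⁴⁺.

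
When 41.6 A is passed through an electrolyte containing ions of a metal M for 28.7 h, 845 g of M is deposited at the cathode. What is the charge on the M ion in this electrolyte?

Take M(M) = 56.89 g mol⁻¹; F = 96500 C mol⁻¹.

+3

Q = I·t = 41.60 A × 103320 s = 4298000 C, so n(e⁻) = 4298000/96500 = 44.54 mol.
n(M) deposited = 845 / 56.89 = 14.85 mol.
Electrons per atom = n(e⁻)/n(M) = 44.54 / 14.85 = 3.00 ≈ 3, so the ion is M³⁺.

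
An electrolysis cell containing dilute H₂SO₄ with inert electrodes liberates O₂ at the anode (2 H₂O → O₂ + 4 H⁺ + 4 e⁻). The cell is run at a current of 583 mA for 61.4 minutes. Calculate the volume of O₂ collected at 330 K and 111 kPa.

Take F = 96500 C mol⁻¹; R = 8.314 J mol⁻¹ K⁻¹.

Q = I·t = 0.5830 A × 3684.0 s = 2148 C.
n(e⁻) = Q/F = 2148 / 96500 = 0.02226 mol.
4 electrons are transferred per O₂ molecule, so n(O₂) = 0.02226 / 4 = 0.005564 mol.
V = nRT/P = (0.005564 × 8.314 × 330) / (111 × 10³ Pa) = 1.38 × 10⁻⁴ m³ = 0.138 L.

0.138 L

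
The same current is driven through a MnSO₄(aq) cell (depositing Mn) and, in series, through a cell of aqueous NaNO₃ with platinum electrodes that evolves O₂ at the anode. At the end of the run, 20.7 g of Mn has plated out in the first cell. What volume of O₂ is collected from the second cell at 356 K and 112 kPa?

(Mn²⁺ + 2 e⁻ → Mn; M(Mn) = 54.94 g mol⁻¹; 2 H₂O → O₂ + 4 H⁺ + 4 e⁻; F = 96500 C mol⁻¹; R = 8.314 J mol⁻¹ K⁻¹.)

4.98 L

n(Mn) = 20.7 / 54.94 = 0.3768 mol, so n(e⁻) = 2 × 0.3768 = 0.7535 mol.
The cells are in series, so the same 0.7535 mol of electrons passes through the second cell.
2 H₂O → O₂ + 4 H⁺ + 4 e⁻ — 4 mol e⁻ per mol O₂, so n(O₂) = 0.7535/4 = 0.1884 mol.
V = nRT/P = (0.1884 × 8.314 × 356) / (112 × 10³) = 0.00498 m³ = 4.98 L.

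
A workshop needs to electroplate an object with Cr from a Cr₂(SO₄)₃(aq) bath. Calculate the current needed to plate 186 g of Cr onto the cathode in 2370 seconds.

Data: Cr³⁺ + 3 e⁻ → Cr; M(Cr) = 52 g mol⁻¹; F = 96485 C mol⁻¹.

437 A

n(Cr) = 186 / 52 = 3.577 mol.
n(e⁻) = 3 × 3.577 = 10.73 mol.
Q = n(e⁻)·F = 10.73 × 96485 = 1035000 C.
I = Q/t = 1035000 / 2370.0 s = 437 A.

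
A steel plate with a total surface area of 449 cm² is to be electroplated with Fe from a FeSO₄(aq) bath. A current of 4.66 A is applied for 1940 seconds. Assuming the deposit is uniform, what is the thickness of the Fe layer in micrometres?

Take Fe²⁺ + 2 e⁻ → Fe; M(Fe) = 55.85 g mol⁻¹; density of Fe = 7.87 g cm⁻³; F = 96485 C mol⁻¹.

7.40 μm

Q = I·t = 4.660 × 1940.0 = 9040 C; n(e⁻) = 0.09370 mol.
n(Fe) = n(e⁻)/2 = 0.04685 mol, so m = 0.04685 × 55.85 = 2.617 g.
Volume = m/ρ = 2.617 / 7.87 = 0.3325 cm³.
Thickness = V/A = 0.3325 / 449 = 7.40 × 10⁻⁴ cm = 7.40 μm.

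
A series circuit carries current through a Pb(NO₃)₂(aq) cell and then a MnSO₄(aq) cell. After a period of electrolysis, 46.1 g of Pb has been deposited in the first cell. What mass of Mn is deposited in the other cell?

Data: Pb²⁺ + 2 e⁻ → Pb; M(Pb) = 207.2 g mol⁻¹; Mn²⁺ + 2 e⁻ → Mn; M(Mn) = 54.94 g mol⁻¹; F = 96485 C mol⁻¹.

n(Pb) = 46.1 / 207.2 = 0.2225 mol.
Since Pb²⁺ + 2 e⁻ → Pb, n(e⁻) passed = 2 × 0.2225 = 0.4450 mol.
Cells in series carry the same charge, so the same 0.4450 mol of electrons passes through cell 2.
Mn²⁺ + 2 e⁻ → Mn, so n(Mn) = 0.4450 / 2 = 0.2225 mol.
m(Mn) = 0.2225 × 54.94 = 12.2 g.

12.2 g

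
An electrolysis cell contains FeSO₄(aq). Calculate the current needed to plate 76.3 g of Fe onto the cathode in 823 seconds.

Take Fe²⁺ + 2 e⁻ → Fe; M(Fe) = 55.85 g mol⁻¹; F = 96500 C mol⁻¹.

320 A

n(Fe) = 76.3 / 55.85 = 1.366 mol.
n(e⁻) = 2 × 1.366 = 2.732 mol.
Q = n(e⁻)·F = 2.732 × 96500 = 263700 C.
I = Q/t = 263700 / 823.00 s = 320 A.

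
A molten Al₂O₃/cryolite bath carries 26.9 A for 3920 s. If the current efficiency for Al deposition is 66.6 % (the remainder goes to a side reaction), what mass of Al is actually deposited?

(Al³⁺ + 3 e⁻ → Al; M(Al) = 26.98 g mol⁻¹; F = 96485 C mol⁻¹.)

6.55 g

Q = I·t = 26.90 × 3920.0 = 105400 C.
n(e⁻) = 105400/96485 = 1.093 mol; theoretically n(Al) = 1.093/3 = 0.3643 mol, m_theo = 9.829 g.
At 66.6 % efficiency, m_actual = 0.666 × 9.829 = 6.55 g.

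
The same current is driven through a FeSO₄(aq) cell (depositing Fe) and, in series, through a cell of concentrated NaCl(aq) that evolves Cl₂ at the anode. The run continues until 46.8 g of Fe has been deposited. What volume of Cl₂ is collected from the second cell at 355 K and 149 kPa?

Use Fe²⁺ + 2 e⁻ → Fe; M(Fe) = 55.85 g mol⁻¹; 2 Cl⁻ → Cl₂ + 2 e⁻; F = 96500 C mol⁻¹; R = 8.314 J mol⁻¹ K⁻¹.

n(Fe) = 46.8 / 55.85 = 0.8380 mol, so n(e⁻) = 2 × 0.8380 = 1.676 mol.
The cells are in series, so the same 1.676 mol of electrons passes through the second cell.
2 Cl⁻ → Cl₂ + 2 e⁻ — 2 mol e⁻ per mol Cl₂, so n(Cl₂) = 1.676/2 = 0.8380 mol.
V = nRT/P = (0.8380 × 8.314 × 355) / (149 × 10³) = 0.0166 m³ = 16.6 L.

16.6 L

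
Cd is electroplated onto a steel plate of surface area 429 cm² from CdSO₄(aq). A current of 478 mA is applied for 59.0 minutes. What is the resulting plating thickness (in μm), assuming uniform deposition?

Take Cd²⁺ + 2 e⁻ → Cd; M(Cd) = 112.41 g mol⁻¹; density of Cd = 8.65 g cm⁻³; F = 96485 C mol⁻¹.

Q = I·t = 0.4780 × 3540.0 = 1692 C; n(e⁻) = 0.01754 mol.
n(Cd) = n(e⁻)/2 = 0.008769 mol, so m = 0.008769 × 112.41 = 0.9857 g.
Volume = m/ρ = 0.9857 / 8.65 = 0.1140 cm³.
Thickness = V/A = 0.1140 / 429 = 2.66 × 10⁻⁴ cm = 2.66 μm.

2.66 μm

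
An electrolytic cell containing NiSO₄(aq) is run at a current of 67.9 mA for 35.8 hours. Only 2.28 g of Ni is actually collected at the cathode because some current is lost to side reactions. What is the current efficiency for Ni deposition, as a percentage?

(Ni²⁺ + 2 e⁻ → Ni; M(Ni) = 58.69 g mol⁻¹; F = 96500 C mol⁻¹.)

Q = I·t = 0.06790 × 128880 = 8751 C; n(e⁻) = 8751/96500 = 0.09068 mol.
Theoretical n(Ni) = n(e⁻)/2 = 0.04534 mol, i.e. m_theo = 0.04534 × 58.69 = 2.661 g.
Efficiency = m_actual / m_theo = 2.28 / 2.661 = 85.7 %.

85.7 %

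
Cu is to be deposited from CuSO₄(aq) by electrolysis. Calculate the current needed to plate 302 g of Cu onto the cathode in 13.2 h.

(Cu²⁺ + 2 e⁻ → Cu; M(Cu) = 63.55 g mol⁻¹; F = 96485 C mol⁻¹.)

19.3 A

n(Cu) = 302 / 63.55 = 4.752 mol.
n(e⁻) = 2 × 4.752 = 9.504 mol.
Q = n(e⁻)·F = 9.504 × 96485 = 917000 C.
I = Q/t = 917000 / 47520 s = 19.3 A.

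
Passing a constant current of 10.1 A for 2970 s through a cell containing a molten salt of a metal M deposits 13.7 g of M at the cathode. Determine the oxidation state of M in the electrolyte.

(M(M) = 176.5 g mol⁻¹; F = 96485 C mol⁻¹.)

+4

Q = I·t = 10.10 A × 2970.0 s = 30000 C, so n(e⁻) = 30000/96485 = 0.3109 mol.
n(M) deposited = 13.7 / 176.5 = 0.07762 mol.
Electrons per atom = n(e⁻)/n(M) = 0.3109 / 0.07762 = 4.01 ≈ 4, so the ion is M⁴⁺.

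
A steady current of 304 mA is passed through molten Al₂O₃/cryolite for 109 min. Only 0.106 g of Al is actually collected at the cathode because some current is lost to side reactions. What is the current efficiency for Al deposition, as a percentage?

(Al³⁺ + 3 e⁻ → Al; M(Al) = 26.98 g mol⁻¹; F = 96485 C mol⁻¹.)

Q = I·t = 0.3040 × 6540.0 = 1988 C; n(e⁻) = 1988/96485 = 0.02061 mol.
Theoretical n(Al) = n(e⁻)/3 = 0.006869 mol, i.e. m_theo = 0.006869 × 26.98 = 0.1853 g.
Efficiency = m_actual / m_theo = 0.106 / 0.1853 = 57.2 %.

57.2 %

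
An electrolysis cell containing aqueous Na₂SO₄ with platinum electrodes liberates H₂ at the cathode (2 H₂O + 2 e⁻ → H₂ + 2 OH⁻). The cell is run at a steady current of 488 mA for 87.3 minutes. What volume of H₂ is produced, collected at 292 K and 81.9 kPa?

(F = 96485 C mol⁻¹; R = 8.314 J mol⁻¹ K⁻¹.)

0.393 L

Q = I·t = 0.4880 A × 5238.0 s = 2556 C.
n(e⁻) = Q/F = 2556 / 96485 = 0.02649 mol.
2 electrons are transferred per H₂ molecule, so n(H₂) = 0.02649 / 2 = 0.01325 mol.
V = nRT/P = (0.01325 × 8.314 × 292) / (81.9 × 10³ Pa) = 3.93 × 10⁻⁴ m³ = 0.393 L.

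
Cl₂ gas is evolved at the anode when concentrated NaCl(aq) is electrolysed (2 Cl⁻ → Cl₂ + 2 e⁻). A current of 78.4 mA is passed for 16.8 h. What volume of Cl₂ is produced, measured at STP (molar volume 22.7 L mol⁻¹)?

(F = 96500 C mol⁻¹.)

0.558 L

Q = I·t = 0.07840 A × 60480 s = 4742 C.
n(e⁻) = Q/F = 4742 / 96500 = 0.04914 mol.
2 electrons are transferred per Cl₂ molecule, so n(Cl₂) = 0.04914 / 2 = 0.02457 mol.
V = n × V_m = 0.02457 × 22.7 = 0.558 L.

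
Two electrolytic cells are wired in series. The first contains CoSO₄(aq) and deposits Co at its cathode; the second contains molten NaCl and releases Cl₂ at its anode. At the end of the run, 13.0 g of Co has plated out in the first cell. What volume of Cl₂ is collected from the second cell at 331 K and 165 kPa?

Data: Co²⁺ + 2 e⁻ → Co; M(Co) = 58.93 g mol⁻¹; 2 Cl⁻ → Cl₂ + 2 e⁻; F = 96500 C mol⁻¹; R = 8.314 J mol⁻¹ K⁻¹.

n(Co) = 13.0 / 58.93 = 0.2206 mol, so n(e⁻) = 2 × 0.2206 = 0.4412 mol.
The cells are in series, so the same 0.4412 mol of electrons passes through the second cell.
2 Cl⁻ → Cl₂ + 2 e⁻ — 2 mol e⁻ per mol Cl₂, so n(Cl₂) = 0.4412/2 = 0.2206 mol.
V = nRT/P = (0.2206 × 8.314 × 331) / (165 × 10³) = 0.00368 m³ = 3.68 L.

3.68 L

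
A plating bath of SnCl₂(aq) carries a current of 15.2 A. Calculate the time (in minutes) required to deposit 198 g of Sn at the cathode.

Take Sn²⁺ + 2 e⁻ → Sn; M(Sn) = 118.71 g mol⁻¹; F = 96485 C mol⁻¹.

n(Sn) = m/M = 198 / 118.71 = 1.668 mol.
Each Sn atom requires 2 electrons, so n(e⁻) = 2 × 1.668 = 3.336 mol.
Q = n(e⁻)·F = 3.336 × 96485 = 321900 C.
t = Q/I = 321900 / 15.20 A = 21180 s = 353 min.

353 min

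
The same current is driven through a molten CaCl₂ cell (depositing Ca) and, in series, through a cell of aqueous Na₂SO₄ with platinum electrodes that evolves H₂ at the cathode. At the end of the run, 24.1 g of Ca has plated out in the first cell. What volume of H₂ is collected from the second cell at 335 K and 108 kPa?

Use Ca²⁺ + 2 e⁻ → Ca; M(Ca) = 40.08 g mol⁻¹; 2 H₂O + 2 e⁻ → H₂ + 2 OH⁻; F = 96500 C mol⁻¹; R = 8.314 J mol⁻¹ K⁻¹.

15.5 L

n(Ca) = 24.1 / 40.08 = 0.6013 mol, so n(e⁻) = 2 × 0.6013 = 1.203 mol.
The cells are in series, so the same 1.203 mol of electrons passes through the second cell.
2 H₂O + 2 e⁻ → H₂ + 2 OH⁻ — 2 mol e⁻ per mol H₂, so n(H₂) = 1.203/2 = 0.6013 mol.
V = nRT/P = (0.6013 × 8.314 × 335) / (108 × 10³) = 0.0155 m³ = 15.5 L.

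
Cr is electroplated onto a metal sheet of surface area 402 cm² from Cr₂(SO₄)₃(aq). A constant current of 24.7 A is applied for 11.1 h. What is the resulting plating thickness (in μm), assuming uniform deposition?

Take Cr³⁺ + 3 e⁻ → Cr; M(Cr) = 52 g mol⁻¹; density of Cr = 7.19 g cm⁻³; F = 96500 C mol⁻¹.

Q = I·t = 24.70 × 39960 = 987000 C; n(e⁻) = 10.23 mol.
n(Cr) = n(e⁻)/3 = 3.409 mol, so m = 3.409 × 52 = 177.3 g.
Volume = m/ρ = 177.3 / 7.19 = 24.66 cm³.
Thickness = V/A = 24.66 / 402 = 0.0613 cm = 613 μm.

613 μm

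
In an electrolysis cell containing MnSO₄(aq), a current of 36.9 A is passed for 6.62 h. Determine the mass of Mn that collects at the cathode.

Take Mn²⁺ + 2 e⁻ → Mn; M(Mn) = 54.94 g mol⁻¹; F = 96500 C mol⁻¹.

250 g

Q = I·t = 36.90 A × 23832 s = 879400 C.
n(e⁻) = Q/F = 879400 / 96500 = 9.113 mol.
Mn²⁺ + 2 e⁻ → Mn, so n(Mn) = n(e⁻)/2 = 4.556 mol.
m = n·M = 4.556 × 54.94 = 250 g.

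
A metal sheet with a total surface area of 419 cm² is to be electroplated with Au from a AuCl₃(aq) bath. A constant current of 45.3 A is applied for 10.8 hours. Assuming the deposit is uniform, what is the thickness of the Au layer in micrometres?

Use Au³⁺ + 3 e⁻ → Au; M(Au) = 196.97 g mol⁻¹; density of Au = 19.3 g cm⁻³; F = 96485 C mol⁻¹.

Q = I·t = 45.30 × 38880 = 1761000 C; n(e⁻) = 18.25 mol.
n(Au) = n(e⁻)/3 = 6.085 mol, so m = 6.085 × 196.97 = 1199 g.
Volume = m/ρ = 1199 / 19.3 = 62.10 cm³.
Thickness = V/A = 62.10 / 419 = 0.148 cm = 1480 μm.

1480 μm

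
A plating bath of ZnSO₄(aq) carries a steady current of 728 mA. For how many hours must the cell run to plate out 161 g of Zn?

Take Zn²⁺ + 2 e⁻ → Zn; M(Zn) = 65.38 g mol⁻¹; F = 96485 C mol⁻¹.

n(Zn) = m/M = 161 / 65.38 = 2.463 mol.
Each Zn atom requires 2 electrons, so n(e⁻) = 2 × 2.463 = 4.925 mol.
Q = n(e⁻)·F = 4.925 × 96485 = 475200 C.
t = Q/I = 475200 / 0.7280 A = 652700 s = 181 h.

181 h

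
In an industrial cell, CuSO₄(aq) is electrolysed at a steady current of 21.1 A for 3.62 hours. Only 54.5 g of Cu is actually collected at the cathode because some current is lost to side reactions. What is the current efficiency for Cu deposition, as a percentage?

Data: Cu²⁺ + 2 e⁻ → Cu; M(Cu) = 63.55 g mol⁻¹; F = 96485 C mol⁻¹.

Q = I·t = 21.10 × 13032 = 275000 C; n(e⁻) = 275000/96485 = 2.850 mol.
Theoretical n(Cu) = n(e⁻)/2 = 1.425 mol, i.e. m_theo = 1.425 × 63.55 = 90.56 g.
Efficiency = m_actual / m_theo = 54.5 / 90.56 = 60.2 %.

60.2 %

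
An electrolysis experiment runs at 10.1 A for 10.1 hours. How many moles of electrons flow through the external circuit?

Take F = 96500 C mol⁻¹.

Q = I·t = 10.10 A × 36360 s = 367200 C.
n(e⁻) = Q/F = 367200 / 96500 = 3.81 mol.

3.81 mol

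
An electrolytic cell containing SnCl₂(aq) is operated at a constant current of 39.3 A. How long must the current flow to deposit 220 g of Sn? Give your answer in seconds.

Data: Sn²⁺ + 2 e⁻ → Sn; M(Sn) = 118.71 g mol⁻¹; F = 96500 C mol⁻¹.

n(Sn) = m/M = 220 / 118.71 = 1.853 mol.
Each Sn atom requires 2 electrons, so n(e⁻) = 2 × 1.853 = 3.707 mol.
Q = n(e⁻)·F = 3.707 × 96500 = 357700 C.
t = Q/I = 357700 / 39.30 A = 9101 s.

9100 s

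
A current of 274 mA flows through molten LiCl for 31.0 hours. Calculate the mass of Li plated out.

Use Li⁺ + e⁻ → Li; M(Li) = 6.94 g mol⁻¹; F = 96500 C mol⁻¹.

Q = I·t = 0.2740 A × 111600 s = 30580 C.
n(e⁻) = Q/F = 30580 / 96500 = 0.3169 mol.
Li⁺ + e⁻ → Li, so n(Li) = n(e⁻)/1 = 0.3169 mol.
m = n·M = 0.3169 × 6.94 = 2.20 g.

2.20 g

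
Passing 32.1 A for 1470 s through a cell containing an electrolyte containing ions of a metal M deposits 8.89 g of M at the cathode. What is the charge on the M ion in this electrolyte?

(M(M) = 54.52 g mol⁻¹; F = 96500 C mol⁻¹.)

Q = I·t = 32.10 A × 1470.0 s = 47190 C, so n(e⁻) = 47190/96500 = 0.4890 mol.
n(M) deposited = 8.89 / 54.52 = 0.1631 mol.
Electrons per atom = n(e⁻)/n(M) = 0.4890 / 0.1631 = 3.00 ≈ 3, so the ion is M³⁺.

+3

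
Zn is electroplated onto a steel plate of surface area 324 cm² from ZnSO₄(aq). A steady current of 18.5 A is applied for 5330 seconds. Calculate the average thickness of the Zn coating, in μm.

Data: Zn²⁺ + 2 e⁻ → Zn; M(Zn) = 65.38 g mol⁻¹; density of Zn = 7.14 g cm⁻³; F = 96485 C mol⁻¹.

Q = I·t = 18.50 × 5330.0 = 98600 C; n(e⁻) = 1.022 mol.
n(Zn) = n(e⁻)/2 = 0.5110 mol, so m = 0.5110 × 65.38 = 33.41 g.
Volume = m/ρ = 33.41 / 7.14 = 4.679 cm³.
Thickness = V/A = 4.679 / 324 = 0.0144 cm = 144 μm.

144 μm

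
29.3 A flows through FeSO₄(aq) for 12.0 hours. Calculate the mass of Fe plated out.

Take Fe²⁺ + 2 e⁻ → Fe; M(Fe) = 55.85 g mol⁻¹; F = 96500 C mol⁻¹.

Q = I·t = 29.30 A × 43200 s = 1266000 C.
n(e⁻) = Q/F = 1266000 / 96500 = 13.12 mol.
Fe²⁺ + 2 e⁻ → Fe, so n(Fe) = n(e⁻)/2 = 6.558 mol.
m = n·M = 6.558 × 55.85 = 366 g.

366 g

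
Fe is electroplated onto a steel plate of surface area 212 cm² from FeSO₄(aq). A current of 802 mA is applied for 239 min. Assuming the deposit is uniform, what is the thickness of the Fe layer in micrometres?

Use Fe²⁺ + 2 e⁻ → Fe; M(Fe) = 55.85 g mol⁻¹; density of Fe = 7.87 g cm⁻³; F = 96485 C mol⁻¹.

Q = I·t = 0.8020 × 14340 = 11500 C; n(e⁻) = 0.1192 mol.
n(Fe) = n(e⁻)/2 = 0.05960 mol, so m = 0.05960 × 55.85 = 3.329 g.
Volume = m/ρ = 3.329 / 7.87 = 0.4229 cm³.
Thickness = V/A = 0.4229 / 212 = 0.00200 cm = 20.0 μm.

20.0 μm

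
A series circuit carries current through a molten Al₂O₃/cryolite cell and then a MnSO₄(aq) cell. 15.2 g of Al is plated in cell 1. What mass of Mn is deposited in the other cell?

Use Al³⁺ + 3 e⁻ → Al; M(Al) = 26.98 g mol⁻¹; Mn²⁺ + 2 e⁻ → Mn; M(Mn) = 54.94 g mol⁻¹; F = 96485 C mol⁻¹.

n(Al) = 15.2 / 26.98 = 0.5634 mol.
Since Al³⁺ + 3 e⁻ → Al, n(e⁻) passed = 3 × 0.5634 = 1.690 mol.
Cells in series carry the same charge, so the same 1.690 mol of electrons passes through cell 2.
Mn²⁺ + 2 e⁻ → Mn, so n(Mn) = 1.690 / 2 = 0.8451 mol.
m(Mn) = 0.8451 × 54.94 = 46.4 g.

46.4 g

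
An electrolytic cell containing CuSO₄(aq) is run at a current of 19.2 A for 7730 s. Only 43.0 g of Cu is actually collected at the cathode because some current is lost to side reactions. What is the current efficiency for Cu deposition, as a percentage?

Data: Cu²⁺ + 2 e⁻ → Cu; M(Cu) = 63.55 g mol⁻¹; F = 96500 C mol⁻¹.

88.0 %

Q = I·t = 19.20 × 7730.0 = 148400 C; n(e⁻) = 148400/96500 = 1.538 mol.
Theoretical n(Cu) = n(e⁻)/2 = 0.7690 mol, i.e. m_theo = 0.7690 × 63.55 = 48.87 g.
Efficiency = m_actual / m_theo = 43.0 / 48.87 = 88.0 %.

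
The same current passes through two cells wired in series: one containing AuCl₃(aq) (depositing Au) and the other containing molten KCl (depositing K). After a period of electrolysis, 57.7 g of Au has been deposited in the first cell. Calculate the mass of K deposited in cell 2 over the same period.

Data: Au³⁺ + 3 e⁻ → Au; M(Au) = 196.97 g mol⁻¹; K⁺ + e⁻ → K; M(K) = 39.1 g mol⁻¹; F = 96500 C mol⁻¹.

n(Au) = 57.7 / 196.97 = 0.2929 mol.
Since Au³⁺ + 3 e⁻ → Au, n(e⁻) passed = 3 × 0.2929 = 0.8788 mol.
Cells in series carry the same charge, so the same 0.8788 mol of electrons passes through cell 2.
K⁺ + e⁻ → K, so n(K) = 0.8788 / 1 = 0.8788 mol.
m(K) = 0.8788 × 39.1 = 34.4 g.

34.4 g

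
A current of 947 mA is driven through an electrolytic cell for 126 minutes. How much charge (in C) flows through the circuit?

7160 C

Q = I·t = 0.9470 A × 7560.0 s = 7160 C.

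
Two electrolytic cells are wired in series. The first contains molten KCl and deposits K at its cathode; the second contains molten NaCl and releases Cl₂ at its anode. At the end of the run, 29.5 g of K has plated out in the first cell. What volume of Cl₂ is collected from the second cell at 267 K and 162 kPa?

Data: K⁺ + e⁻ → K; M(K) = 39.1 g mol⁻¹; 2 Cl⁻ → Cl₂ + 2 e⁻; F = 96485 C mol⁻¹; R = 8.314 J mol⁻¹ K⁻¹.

5.17 L

n(K) = 29.5 / 39.1 = 0.7545 mol, so n(e⁻) = 1 × 0.7545 = 0.7545 mol.
The cells are in series, so the same 0.7545 mol of electrons passes through the second cell.
2 Cl⁻ → Cl₂ + 2 e⁻ — 2 mol e⁻ per mol Cl₂, so n(Cl₂) = 0.7545/2 = 0.3772 mol.
V = nRT/P = (0.3772 × 8.314 × 267) / (162 × 10³) = 0.00517 m³ = 5.17 L.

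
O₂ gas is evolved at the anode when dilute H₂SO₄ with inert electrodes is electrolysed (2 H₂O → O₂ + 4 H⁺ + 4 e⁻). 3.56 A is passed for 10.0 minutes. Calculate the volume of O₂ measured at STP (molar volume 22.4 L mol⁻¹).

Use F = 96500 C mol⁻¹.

Q = I·t = 3.560 A × 600.00 s = 2136 C.
n(e⁻) = Q/F = 2136 / 96500 = 0.02213 mol.
4 electrons are transferred per O₂ molecule, so n(O₂) = 0.02213 / 4 = 0.005534 mol.
V = n × V_m = 0.005534 × 22.4 = 0.124 L.

0.124 L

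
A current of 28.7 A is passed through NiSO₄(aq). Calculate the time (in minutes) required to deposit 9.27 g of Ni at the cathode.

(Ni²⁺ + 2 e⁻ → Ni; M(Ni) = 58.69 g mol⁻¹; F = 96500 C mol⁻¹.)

17.7 min

n(Ni) = m/M = 9.27 / 58.69 = 0.1579 mol.
Each Ni atom requires 2 electrons, so n(e⁻) = 2 × 0.1579 = 0.3159 mol.
Q = n(e⁻)·F = 0.3159 × 96500 = 30480 C.
t = Q/I = 30480 / 28.70 A = 1062 s = 17.7 min.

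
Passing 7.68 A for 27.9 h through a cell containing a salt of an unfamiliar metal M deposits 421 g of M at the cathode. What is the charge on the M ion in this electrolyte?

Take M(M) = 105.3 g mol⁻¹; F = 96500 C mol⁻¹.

Q = I·t = 7.680 A × 100440 s = 771400 C, so n(e⁻) = 771400/96500 = 7.994 mol.
n(M) deposited = 421 / 105.3 = 3.998 mol.
Electrons per atom = n(e⁻)/n(M) = 7.994 / 3.998 = 2.00 ≈ 2, so the ion is M²⁺.

+2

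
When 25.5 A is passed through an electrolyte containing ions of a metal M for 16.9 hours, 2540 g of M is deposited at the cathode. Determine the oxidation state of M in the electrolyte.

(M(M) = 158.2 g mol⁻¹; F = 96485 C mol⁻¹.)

+1

Q = I·t = 25.50 A × 60840 s = 1551000 C, so n(e⁻) = 1551000/96485 = 16.08 mol.
n(M) deposited = 2540 / 158.2 = 16.06 mol.
Electrons per atom = n(e⁻)/n(M) = 16.08 / 16.06 = 1.00 ≈ 1, so the ion is M⁺.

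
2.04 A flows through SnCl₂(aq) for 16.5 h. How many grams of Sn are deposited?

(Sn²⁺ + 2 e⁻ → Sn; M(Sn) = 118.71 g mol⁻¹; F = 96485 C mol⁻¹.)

74.5 g

Q = I·t = 2.040 A × 59400 s = 121200 C.
n(e⁻) = Q/F = 121200 / 96485 = 1.256 mol.
Sn²⁺ + 2 e⁻ → Sn, so n(Sn) = n(e⁻)/2 = 0.6280 mol.
m = n·M = 0.6280 × 118.71 = 74.5 g.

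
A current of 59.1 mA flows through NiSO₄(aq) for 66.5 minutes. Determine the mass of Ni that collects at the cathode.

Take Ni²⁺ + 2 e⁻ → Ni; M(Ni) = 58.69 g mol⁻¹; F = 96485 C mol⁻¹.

Q = I·t = 0.05910 A × 3990.0 s = 235.8 C.
n(e⁻) = Q/F = 235.8 / 96485 = 0.002444 mol.
Ni²⁺ + 2 e⁻ → Ni, so n(Ni) = n(e⁻)/2 = 0.001222 mol.
m = n·M = 0.001222 × 58.69 = 0.0717 g.

0.0717 g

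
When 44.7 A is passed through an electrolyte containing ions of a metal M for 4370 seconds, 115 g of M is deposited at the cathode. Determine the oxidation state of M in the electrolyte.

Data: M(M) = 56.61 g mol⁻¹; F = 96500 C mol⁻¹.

Q = I·t = 44.70 A × 4370.0 s = 195300 C, so n(e⁻) = 195300/96500 = 2.024 mol.
n(M) deposited = 115 / 56.61 = 2.031 mol.
Electrons per atom = n(e⁻)/n(M) = 2.024 / 2.031 = 0.996 ≈ 1, so the ion is M⁺.

+1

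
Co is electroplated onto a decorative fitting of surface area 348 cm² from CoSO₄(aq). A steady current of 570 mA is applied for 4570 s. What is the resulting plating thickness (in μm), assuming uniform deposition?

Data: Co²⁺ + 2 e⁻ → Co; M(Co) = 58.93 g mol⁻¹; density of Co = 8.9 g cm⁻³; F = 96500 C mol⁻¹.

Q = I·t = 0.5700 × 4570.0 = 2605 C; n(e⁻) = 0.02699 mol.
n(Co) = n(e⁻)/2 = 0.01350 mol, so m = 0.01350 × 58.93 = 0.7954 g.
Volume = m/ρ = 0.7954 / 8.9 = 0.08937 cm³.
Thickness = V/A = 0.08937 / 348 = 2.57 × 10⁻⁴ cm = 2.57 μm.

2.57 μm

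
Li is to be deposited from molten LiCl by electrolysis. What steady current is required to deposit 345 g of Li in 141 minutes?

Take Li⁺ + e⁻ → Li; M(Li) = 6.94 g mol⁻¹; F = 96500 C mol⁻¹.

567 A

n(Li) = 345 / 6.94 = 49.71 mol.
n(e⁻) = 1 × 49.71 = 49.71 mol.
Q = n(e⁻)·F = 49.71 × 96500 = 4797000 C.
I = Q/t = 4797000 / 8460.0 s = 567 A.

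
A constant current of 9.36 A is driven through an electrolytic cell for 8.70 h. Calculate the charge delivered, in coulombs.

Q = I·t = 9.360 A × 31320 s = 2.93 × 10⁵ C.

2.93 × 10⁵ C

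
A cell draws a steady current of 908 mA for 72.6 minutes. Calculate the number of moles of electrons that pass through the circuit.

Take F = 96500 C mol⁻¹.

Q = I·t = 0.9080 A × 4356.0 s = 3955 C.
n(e⁻) = Q/F = 3955 / 96500 = 0.0410 mol.

0.0410 mol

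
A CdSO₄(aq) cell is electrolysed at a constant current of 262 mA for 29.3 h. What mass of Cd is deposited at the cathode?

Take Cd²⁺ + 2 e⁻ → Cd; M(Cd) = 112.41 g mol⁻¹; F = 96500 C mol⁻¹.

Q = I·t = 0.2620 A × 105480 s = 27640 C.
n(e⁻) = Q/F = 27640 / 96500 = 0.2864 mol.
Cd²⁺ + 2 e⁻ → Cd, so n(Cd) = n(e⁻)/2 = 0.1432 mol.
m = n·M = 0.1432 × 112.41 = 16.1 g.

16.1 g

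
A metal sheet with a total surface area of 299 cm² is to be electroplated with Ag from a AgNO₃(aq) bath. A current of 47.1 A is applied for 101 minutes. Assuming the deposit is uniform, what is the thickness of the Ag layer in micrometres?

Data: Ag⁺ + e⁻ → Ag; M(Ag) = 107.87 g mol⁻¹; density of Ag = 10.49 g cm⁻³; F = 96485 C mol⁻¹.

1020 μm

Q = I·t = 47.10 × 6060.0 = 285400 C; n(e⁻) = 2.958 mol.
n(Ag) = n(e⁻)/1 = 2.958 mol, so m = 2.958 × 107.87 = 319.1 g.
Volume = m/ρ = 319.1 / 10.49 = 30.42 cm³.
Thickness = V/A = 30.42 / 299 = 0.102 cm = 1020 μm.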